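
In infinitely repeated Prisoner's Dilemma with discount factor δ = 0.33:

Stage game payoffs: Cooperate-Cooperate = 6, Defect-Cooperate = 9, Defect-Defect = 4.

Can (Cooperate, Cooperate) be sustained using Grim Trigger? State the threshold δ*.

δ* = 0.6; since δ = 0.33 < 0.6, cooperation cannot be sustained

Work:
For Grim Trigger:
Cooperate forever: 6/(1-δ)
Defect then punished: 9 + 4·δ/(1-δ)
Need: 6/(1-δ) ≥ 9 + 4·δ/(1-δ)
Solving: δ ≥ (T-R)/(T-P) = (9-6)/(9-4) = 0.6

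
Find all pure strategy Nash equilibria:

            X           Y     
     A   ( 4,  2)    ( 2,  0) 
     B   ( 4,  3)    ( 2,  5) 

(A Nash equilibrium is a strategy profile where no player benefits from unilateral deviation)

Nash equilibrium: (A, X), (B, Y)

Work:
Best responses:
  P1 vs X: payoffs [4, 4] → best response A/B (payoff 4)
  P1 vs Y: payoffs [2, 2] → best response A/B (payoff 2)
  P2 vs A: payoffs [2, 0] → best response X (payoff 2)
  P2 vs B: payoffs [3, 5] → best response Y (payoff 5)
Mutual best responses: (A,X), (B,Y) → Nash equilibria.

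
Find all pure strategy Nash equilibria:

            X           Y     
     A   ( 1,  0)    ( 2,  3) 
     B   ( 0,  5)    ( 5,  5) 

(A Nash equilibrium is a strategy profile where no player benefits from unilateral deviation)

Nash equilibrium: (B, Y)

Work:
Best responses:
  P1 vs X: payoffs [1, 0] → best response A (payoff 1)
  P1 vs Y: payoffs [2, 5] → best response B (payoff 5)
  P2 vs A: payoffs [0, 3] → best response Y (payoff 3)
  P2 vs B: payoffs [5, 5] → best response X/Y (payoff 5)
Mutual best responses: (B,Y) → Nash equilibria.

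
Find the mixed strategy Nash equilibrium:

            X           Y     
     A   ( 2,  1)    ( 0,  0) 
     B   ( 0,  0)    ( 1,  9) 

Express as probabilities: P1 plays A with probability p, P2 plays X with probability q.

p = 0.9, q = 0.3333

Work:
Find probabilities that make opponent indifferent:
P2 chooses q to make P1 indifferent between A and B
P1 chooses p to make P2 indifferent between X and Y
Mixed NE: P1 plays (A: 0.9, B: 0.1), P2 plays (X: 0.3333, Y: 0.6667)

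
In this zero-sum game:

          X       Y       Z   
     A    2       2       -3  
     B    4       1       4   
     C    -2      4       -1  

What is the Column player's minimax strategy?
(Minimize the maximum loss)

Column should play X or Y or Z (all achieve the minimum), value = 4

Work:
Column player minimizes Row's maximum payoff:
Column X: max payoff to Row = 4
Column Y: max payoff to Row = 4
Column Z: max payoff to Row = 4
Minimum is 4, achieved by columns X, Y, Z (tied).
Each of X or Y or Z is a minimax strategy.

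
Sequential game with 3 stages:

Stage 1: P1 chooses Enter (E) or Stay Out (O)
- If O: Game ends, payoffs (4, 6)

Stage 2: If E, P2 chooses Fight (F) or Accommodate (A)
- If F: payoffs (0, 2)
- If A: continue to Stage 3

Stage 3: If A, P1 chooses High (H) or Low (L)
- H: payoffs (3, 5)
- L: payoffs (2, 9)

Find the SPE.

SPE: (O, A, H); Outcome (4, 6)

Work:
Stage 3: P1 chooses H (3 vs 2)
Stage 2: P2: F->2, A->5 (anticipating H). Choose A
Stage 1: P1: O->4, E->3 (anticipating A, H). Choose O
SPE path: O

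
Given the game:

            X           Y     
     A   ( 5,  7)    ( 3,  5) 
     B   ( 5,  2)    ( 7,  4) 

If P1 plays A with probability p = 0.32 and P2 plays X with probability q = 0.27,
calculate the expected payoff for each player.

E[P1] = 5.5256, E[P2] = 4.1256

Work:
E[P1] = p·q·π₁(A,X) + p·(1-q)·π₁(A,Y) + (1-p)·q·π₁(B,X) + (1-p)·(1-q)·π₁(B,Y)
= 0.32·0.27·5 + 0.32·0.73·3 + 0.68·0.27·5 + 0.68·0.73·7
= 5.5256

E[P2] = 4.1256 (similar calculation)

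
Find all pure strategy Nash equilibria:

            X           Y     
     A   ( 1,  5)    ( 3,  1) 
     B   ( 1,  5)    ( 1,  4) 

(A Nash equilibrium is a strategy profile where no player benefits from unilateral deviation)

Nash equilibrium: (A, X), (B, X)

Work:
Best responses:
  P1 vs X: payoffs [1, 1] → best response A/B (payoff 1)
  P1 vs Y: payoffs [3, 1] → best response A (payoff 3)
  P2 vs A: payoffs [5, 1] → best response X (payoff 5)
  P2 vs B: payoffs [5, 4] → best response X (payoff 5)
Mutual best responses: (A,X), (B,X) → Nash equilibria.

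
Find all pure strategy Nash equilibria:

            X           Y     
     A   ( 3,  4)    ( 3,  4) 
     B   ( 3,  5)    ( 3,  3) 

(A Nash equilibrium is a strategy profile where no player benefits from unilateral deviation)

Nash equilibrium: (A, X), (A, Y), (B, X)

Work:
Best responses:
  P1 vs X: payoffs [3, 3] → best response A/B (payoff 3)
  P1 vs Y: payoffs [3, 3] → best response A/B (payoff 3)
  P2 vs A: payoffs [4, 4] → best response X/Y (payoff 4)
  P2 vs B: payoffs [5, 3] → best response X (payoff 5)
Mutual best responses: (A,X), (A,Y), (B,X) → Nash equilibria.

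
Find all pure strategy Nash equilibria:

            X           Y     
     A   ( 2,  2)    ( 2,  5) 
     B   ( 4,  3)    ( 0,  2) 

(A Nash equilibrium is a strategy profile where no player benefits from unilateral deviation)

Nash equilibrium: (A, Y), (B, X)

Work:
Best responses:
  P1 vs X: payoffs [2, 4] → best response B (payoff 4)
  P1 vs Y: payoffs [2, 0] → best response A (payoff 2)
  P2 vs A: payoffs [2, 5] → best response Y (payoff 5)
  P2 vs B: payoffs [3, 2] → best response X (payoff 3)
Mutual best responses: (A,Y), (B,X) → Nash equilibria.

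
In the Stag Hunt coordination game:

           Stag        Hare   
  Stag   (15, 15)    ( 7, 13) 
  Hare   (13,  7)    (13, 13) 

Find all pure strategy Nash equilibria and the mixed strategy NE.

Pure NE: (Stag, Stag) and (Hare, Hare); Mixed NE: p = 0.75, q = 0.75

Work:
Check pure NE:
(Stag, Stag): (15, 15) - no unilateral deviation beneficial
(Hare, Hare): (13, 13) - no unilateral deviation beneficial
Mixed NE: P1 plays Stag with p = 0.75, P2 plays Stag with q = 0.75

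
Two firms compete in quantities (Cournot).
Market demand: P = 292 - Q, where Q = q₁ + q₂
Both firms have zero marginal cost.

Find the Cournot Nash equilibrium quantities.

q₁* = q₂* = 97.33; P* = 97.33

Work:
Profit: π_i = P·q_i = (a - q_i - q_j)·q_i
FOC: ∂π_i/∂q_i = a - 2q_i - q_j = 0
Reaction function: q_i = (292 - q_j)/2
Symmetry: q* = 292/3 = 97.33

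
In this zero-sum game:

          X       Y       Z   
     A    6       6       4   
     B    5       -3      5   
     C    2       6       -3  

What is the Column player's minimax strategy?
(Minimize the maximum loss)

Column should play Z, value = 5

Work:
Column player minimizes Row's maximum payoff:
Column X: max payoff to Row = 6
Column Y: max payoff to Row = 6
Column Z: max payoff to Row = 5
Minimum is 5, achieved by column Z.
Minimax strategy: Z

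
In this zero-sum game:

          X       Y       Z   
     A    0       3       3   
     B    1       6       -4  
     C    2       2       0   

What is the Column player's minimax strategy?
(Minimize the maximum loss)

Column should play X, value = 2

Work:
Column player minimizes Row's maximum payoff:
Column X: max payoff to Row = 2
Column Y: max payoff to Row = 6
Column Z: max payoff to Row = 3
Minimum is 2, achieved by column X.
Minimax strategy: X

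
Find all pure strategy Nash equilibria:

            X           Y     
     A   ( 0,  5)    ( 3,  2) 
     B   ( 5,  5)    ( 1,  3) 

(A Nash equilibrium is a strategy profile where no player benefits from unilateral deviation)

Nash equilibrium: (B, X)

Work:
Best responses:
  P1 vs X: payoffs [0, 5] → best response B (payoff 5)
  P1 vs Y: payoffs [3, 1] → best response A (payoff 3)
  P2 vs A: payoffs [5, 2] → best response X (payoff 5)
  P2 vs B: payoffs [5, 3] → best response X (payoff 5)
Mutual best responses: (B,X) → Nash equilibria.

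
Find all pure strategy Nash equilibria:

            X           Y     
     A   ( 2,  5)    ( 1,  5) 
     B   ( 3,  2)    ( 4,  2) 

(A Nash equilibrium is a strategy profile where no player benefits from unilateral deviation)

Nash equilibrium: (B, X), (B, Y)

Work:
Best responses:
  P1 vs X: payoffs [2, 3] → best response B (payoff 3)
  P1 vs Y: payoffs [1, 4] → best response B (payoff 4)
  P2 vs A: payoffs [5, 5] → best response X/Y (payoff 5)
  P2 vs B: payoffs [2, 2] → best response X/Y (payoff 2)
Mutual best responses: (B,X), (B,Y) → Nash equilibria.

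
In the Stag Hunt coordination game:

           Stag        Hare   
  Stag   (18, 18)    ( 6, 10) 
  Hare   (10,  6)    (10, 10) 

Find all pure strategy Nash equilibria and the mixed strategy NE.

Pure NE: (Stag, Stag) and (Hare, Hare); Mixed NE: p = 0.3333, q = 0.3333

Work:
Check pure NE:
(Stag, Stag): (18, 18) - no unilateral deviation beneficial
(Hare, Hare): (10, 10) - no unilateral deviation beneficial
Mixed NE: P1 plays Stag with p = 0.3333, P2 plays Stag with q = 0.3333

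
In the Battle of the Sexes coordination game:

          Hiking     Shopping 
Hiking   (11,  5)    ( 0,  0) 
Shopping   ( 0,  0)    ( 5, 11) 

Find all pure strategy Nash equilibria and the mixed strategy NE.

Pure NE: (Hiking, Hiking) and (Shopping, Shopping); Mixed NE: p = 0.6875, q = 0.3125

Work:
Check pure NE:
(Hiking, Hiking): (11, 5) - no unilateral deviation beneficial
(Shopping, Shopping): (5, 11) - no unilateral deviation beneficial
Mixed NE: P1 plays Hiking with p = 0.6875, P2 plays Hiking with q = 0.3125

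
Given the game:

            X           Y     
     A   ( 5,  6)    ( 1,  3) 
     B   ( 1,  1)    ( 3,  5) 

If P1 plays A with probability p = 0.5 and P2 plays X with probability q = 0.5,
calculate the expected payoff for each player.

E[P1] = 2.5, E[P2] = 3.75

Work:
E[P1] = p·q·π₁(A,X) + p·(1-q)·π₁(A,Y) + (1-p)·q·π₁(B,X) + (1-p)·(1-q)·π₁(B,Y)
= 0.5·0.5·5 + 0.5·0.5·1 + 0.5·0.5·1 + 0.5·0.5·3
= 2.5

E[P2] = 3.75 (similar calculation)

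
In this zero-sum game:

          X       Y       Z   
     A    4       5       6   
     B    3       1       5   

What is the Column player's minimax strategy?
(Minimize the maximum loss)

Column should play X, value = 4

Work:
Column player minimizes Row's maximum payoff:
Column X: max payoff to Row = 4
Column Y: max payoff to Row = 5
Column Z: max payoff to Row = 6
Minimum is 4, achieved by column X.
Minimax strategy: X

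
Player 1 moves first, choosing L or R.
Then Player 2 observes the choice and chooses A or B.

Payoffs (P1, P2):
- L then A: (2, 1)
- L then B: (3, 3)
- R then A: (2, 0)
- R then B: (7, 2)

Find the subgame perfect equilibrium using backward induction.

P1 plays R, P2 plays B after L and B after R; Payoff (7, 2)

Work:
Backward induction:
After L: P2 chooses B → P1 gets 3
After R: P2 chooses B → P1 gets 7
P1 chooses R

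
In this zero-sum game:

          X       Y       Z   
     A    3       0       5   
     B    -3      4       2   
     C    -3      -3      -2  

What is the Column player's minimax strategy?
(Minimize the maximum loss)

Column should play X, value = 3

Work:
Column player minimizes Row's maximum payoff:
Column X: max payoff to Row = 3
Column Y: max payoff to Row = 4
Column Z: max payoff to Row = 5
Minimum is 3, achieved by column X.
Minimax strategy: X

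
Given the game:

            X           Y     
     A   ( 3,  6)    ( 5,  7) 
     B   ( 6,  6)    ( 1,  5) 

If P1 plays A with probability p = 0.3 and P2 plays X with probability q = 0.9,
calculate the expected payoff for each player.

E[P1] = 4.81, E[P2] = 5.96

Work:
E[P1] = p·q·π₁(A,X) + p·(1-q)·π₁(A,Y) + (1-p)·q·π₁(B,X) + (1-p)·(1-q)·π₁(B,Y)
= 0.3·0.9·3 + 0.3·0.1·5 + 0.7·0.9·6 + 0.7·0.1·1
= 4.81

E[P2] = 5.96 (similar calculation)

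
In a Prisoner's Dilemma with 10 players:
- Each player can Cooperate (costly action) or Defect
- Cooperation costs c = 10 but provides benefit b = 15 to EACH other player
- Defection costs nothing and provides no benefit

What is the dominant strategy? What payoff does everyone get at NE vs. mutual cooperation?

Dominant: Defect; NE payoff = 0; Coop payoff = 125

Work:
Defect dominates (saves cost c = 10, benefit to others is external)
NE: All defect → everyone gets 0
If all cooperate: each receives (9)×15 - 10 = 125
Social dilemma: 125 > 0 but NE gives 0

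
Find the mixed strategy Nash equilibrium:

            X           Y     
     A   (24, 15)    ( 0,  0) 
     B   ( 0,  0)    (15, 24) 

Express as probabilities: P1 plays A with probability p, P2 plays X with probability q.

p = 0.6154, q = 0.3846

Work:
Find probabilities that make opponent indifferent:
P2 chooses q to make P1 indifferent between A and B
P1 chooses p to make P2 indifferent between X and Y
Mixed NE: P1 plays (A: 0.6154, B: 0.3846), P2 plays (X: 0.3846, Y: 0.6154)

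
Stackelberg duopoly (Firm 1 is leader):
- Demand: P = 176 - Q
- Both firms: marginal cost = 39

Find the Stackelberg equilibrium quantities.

q₁* (leader) = 68.5, q₂* (follower) = 34.25

Work:
Follower's reaction: q₂ = (a - c - q₁)/2
Leader substitutes: π₁ = q₁·(a - q₁ - (a-c-q₁)/2 - c)
FOC: q₁* = (176 - 39)/2 = 68.50
Then: q₂* = (176 - 39 - 68.5)/2 = 34.25
Leader has first-mover advantage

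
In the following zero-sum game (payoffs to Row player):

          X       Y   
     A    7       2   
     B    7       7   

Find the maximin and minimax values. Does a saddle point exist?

Maximin = 7, Minimax = 7, Saddle: True

Work:
Row minimums: [2, 7] → maximin = 7
Column maximums: [7, 7] → minimax = 7
Saddle point exists! Game value = 7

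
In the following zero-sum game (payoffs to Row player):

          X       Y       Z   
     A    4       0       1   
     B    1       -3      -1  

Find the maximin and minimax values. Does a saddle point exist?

Maximin = 0, Minimax = 0, Saddle: True

Work:
Row minimums: [0, -3] → maximin = 0
Column maximums: [4, 0, 1] → minimax = 0
Saddle point exists! Game value = 0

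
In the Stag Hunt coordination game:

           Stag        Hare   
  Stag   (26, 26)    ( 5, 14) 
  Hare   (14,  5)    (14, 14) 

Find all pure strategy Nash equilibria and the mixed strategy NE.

Pure NE: (Stag, Stag) and (Hare, Hare); Mixed NE: p = 0.4286, q = 0.4286

Work:
Check pure NE:
(Stag, Stag): (26, 26) - no unilateral deviation beneficial
(Hare, Hare): (14, 14) - no unilateral deviation beneficial
Mixed NE: P1 plays Stag with p = 0.4286, P2 plays Stag with q = 0.4286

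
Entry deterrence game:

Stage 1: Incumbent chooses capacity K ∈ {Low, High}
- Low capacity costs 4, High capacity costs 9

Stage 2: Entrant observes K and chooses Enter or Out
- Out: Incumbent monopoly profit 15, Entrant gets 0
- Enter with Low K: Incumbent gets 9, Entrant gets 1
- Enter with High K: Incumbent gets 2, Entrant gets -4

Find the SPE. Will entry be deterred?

SPE: (High, Enter|Low, Out|High); Entry deterred. Incumbent net profit = 6

Work:
After Low K: Entrant enters (1 > 0)
After High K: Entrant stays out (-4 < 0)
Incumbent: Low → 9−4=5, High → 15−9=6
Incumbent chooses High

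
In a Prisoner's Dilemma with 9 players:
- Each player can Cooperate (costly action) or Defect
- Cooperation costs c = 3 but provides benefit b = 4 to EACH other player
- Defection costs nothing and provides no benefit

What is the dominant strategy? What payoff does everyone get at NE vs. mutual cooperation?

Dominant: Defect; NE payoff = 0; Coop payoff = 29

Work:
Defect dominates (saves cost c = 3, benefit to others is external)
NE: All defect → everyone gets 0
If all cooperate: each receives (8)×4 - 3 = 29
Social dilemma: 29 > 0 but NE gives 0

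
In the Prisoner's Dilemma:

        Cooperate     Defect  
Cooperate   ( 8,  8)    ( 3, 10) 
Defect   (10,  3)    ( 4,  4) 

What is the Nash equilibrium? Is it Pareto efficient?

(Defect, Defect) is NE; not Pareto efficient

Work:
Defect dominates Cooperate for both players:
If P2 cooperates: Defect (10) > Cooperate (8)
If P2 defects: Defect (4) > Cooperate (3)
NE: (Defect, Defect) with payoff (4, 4)
But (Cooperate, Cooperate) = (8, 8) Pareto dominates (4, 4)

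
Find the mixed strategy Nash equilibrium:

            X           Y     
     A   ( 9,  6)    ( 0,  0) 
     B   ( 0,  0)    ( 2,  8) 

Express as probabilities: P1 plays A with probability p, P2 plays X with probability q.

p = 0.5714, q = 0.1818

Work:
Find probabilities that make opponent indifferent:
P2 chooses q to make P1 indifferent between A and B
P1 chooses p to make P2 indifferent between X and Y
Mixed NE: P1 plays (A: 0.5714, B: 0.4286), P2 plays (X: 0.1818, Y: 0.8182)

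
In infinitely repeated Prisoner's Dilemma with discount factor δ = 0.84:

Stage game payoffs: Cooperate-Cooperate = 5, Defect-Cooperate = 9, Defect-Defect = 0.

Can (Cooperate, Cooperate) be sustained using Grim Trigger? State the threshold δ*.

δ* = 0.4444; since δ = 0.84 ≥ 0.4444, cooperation can be sustained

Work:
For Grim Trigger:
Cooperate forever: 5/(1-δ)
Defect then punished: 9 + 0·δ/(1-δ)
Need: 5/(1-δ) ≥ 9 + 0·δ/(1-δ)
Solving: δ ≥ (T-R)/(T-P) = (9-5)/(9-0) = 0.4444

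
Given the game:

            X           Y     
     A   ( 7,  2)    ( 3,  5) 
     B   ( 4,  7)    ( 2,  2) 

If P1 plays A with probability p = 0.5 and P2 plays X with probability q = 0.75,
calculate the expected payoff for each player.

E[P1] = 4.75, E[P2] = 4.25

Work:
E[P1] = p·q·π₁(A,X) + p·(1-q)·π₁(A,Y) + (1-p)·q·π₁(B,X) + (1-p)·(1-q)·π₁(B,Y)
= 0.5·0.75·7 + 0.5·0.25·3 + 0.5·0.75·4 + 0.5·0.25·2
= 4.75

E[P2] = 4.25 (similar calculation)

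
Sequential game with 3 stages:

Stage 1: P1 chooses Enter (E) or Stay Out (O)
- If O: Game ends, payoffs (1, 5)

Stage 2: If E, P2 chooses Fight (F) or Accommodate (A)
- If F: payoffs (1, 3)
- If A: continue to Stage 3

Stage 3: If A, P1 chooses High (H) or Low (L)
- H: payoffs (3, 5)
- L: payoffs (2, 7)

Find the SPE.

SPE: (E, A, H); Outcome (3, 5)

Work:
Stage 3: P1 chooses H (3 vs 2)
Stage 2: P2: F->3, A->5 (anticipating H). Choose A
Stage 1: P1: O->1, E->3 (anticipating A, H). Choose E
SPE path: E -> A -> H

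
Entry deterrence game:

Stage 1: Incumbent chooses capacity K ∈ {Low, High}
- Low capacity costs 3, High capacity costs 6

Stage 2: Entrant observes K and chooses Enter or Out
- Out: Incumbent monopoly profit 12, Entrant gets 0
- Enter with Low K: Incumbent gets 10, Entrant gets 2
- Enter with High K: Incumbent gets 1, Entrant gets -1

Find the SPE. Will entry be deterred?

SPE: (Low, Enter|Low, Out|High); Entry not deterred. Incumbent net profit = 7, Entrant gets 2

Work:
After Low K: Entrant enters (2 > 0)
After High K: Entrant stays out (-1 < 0)
Incumbent: Low → 10−3=7, High → 12−6=6
Incumbent chooses Low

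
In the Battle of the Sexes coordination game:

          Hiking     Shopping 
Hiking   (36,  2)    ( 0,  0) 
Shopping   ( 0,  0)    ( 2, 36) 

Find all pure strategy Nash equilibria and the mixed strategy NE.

Pure NE: (Hiking, Hiking) and (Shopping, Shopping); Mixed NE: p = 0.9474, q = 0.0526

Work:
Check pure NE:
(Hiking, Hiking): (36, 2) - no unilateral deviation beneficial
(Shopping, Shopping): (2, 36) - no unilateral deviation beneficial
Mixed NE: P1 plays Hiking with p = 0.9474, P2 plays Hiking with q = 0.0526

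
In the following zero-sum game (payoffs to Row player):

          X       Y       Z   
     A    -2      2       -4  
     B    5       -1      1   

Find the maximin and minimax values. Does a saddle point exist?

Maximin = -1, Minimax = 1, Saddle: False

Work:
Row minimums: [-4, -1] → maximin = -1
Column maximums: [5, 2, 1] → minimax = 1
No saddle point (maximin ≠ minimax). Mixed strategy needed.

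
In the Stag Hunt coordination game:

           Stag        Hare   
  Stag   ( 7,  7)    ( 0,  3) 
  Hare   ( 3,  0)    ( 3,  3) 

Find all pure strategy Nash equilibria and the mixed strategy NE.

Pure NE: (Stag, Stag) and (Hare, Hare); Mixed NE: p = 0.4286, q = 0.4286

Work:
Check pure NE:
(Stag, Stag): (7, 7) - no unilateral deviation beneficial
(Hare, Hare): (3, 3) - no unilateral deviation beneficial
Mixed NE: P1 plays Stag with p = 0.4286, P2 plays Stag with q = 0.4286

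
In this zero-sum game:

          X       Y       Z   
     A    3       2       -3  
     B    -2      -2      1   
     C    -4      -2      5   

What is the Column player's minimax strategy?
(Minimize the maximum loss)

Column should play Y, value = 2

Work:
Column player minimizes Row's maximum payoff:
Column X: max payoff to Row = 3
Column Y: max payoff to Row = 2
Column Z: max payoff to Row = 5
Minimum is 2, achieved by column Y.
Minimax strategy: Y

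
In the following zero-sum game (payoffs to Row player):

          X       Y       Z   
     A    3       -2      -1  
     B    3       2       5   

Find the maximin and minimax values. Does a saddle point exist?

Maximin = 2, Minimax = 2, Saddle: True

Work:
Row minimums: [-2, 2] → maximin = 2
Column maximums: [3, 2, 5] → minimax = 2
Saddle point exists! Game value = 2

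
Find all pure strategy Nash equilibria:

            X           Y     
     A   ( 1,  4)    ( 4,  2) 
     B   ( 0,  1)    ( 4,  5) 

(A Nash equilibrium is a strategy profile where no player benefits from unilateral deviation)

Nash equilibrium: (A, X), (B, Y)

Work:
Best responses:
  P1 vs X: payoffs [1, 0] → best response A (payoff 1)
  P1 vs Y: payoffs [4, 4] → best response A/B (payoff 4)
  P2 vs A: payoffs [4, 2] → best response X (payoff 4)
  P2 vs B: payoffs [1, 5] → best response Y (payoff 5)
Mutual best responses: (A,X), (B,Y) → Nash equilibria.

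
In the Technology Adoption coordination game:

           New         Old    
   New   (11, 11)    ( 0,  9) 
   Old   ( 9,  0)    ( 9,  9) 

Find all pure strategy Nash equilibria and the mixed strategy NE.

Pure NE: (New, New) and (Old, Old); Mixed NE: p = 0.8182, q = 0.8182

Work:
Check pure NE:
(New, New): (11, 11) - no unilateral deviation beneficial
(Old, Old): (9, 9) - no unilateral deviation beneficial
Mixed NE: P1 plays New with p = 0.8182, P2 plays New with q = 0.8182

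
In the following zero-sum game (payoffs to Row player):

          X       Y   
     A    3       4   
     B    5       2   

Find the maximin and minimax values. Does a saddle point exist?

Maximin = 3, Minimax = 4, Saddle: False

Work:
Row minimums: [3, 2] → maximin = 3
Column maximums: [5, 4] → minimax = 4
No saddle point (maximin ≠ minimax). Mixed strategy needed.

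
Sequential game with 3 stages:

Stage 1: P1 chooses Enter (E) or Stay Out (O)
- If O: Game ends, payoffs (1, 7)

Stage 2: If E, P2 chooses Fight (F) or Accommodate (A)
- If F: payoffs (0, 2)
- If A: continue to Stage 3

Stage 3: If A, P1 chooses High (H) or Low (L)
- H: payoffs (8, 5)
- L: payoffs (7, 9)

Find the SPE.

SPE: (E, A, H); Outcome (8, 5)

Work:
Stage 3: P1 chooses H (8 vs 7)
Stage 2: P2: F->2, A->5 (anticipating H). Choose A
Stage 1: P1: O->1, E->8 (anticipating A, H). Choose E
SPE path: E -> A -> H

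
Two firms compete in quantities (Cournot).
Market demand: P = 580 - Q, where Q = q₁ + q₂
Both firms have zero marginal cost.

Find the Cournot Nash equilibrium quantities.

q₁* = q₂* = 193.33; P* = 193.33

Work:
Profit: π_i = P·q_i = (a - q_i - q_j)·q_i
FOC: ∂π_i/∂q_i = a - 2q_i - q_j = 0
Reaction function: q_i = (580 - q_j)/2
Symmetry: q* = 580/3 = 193.33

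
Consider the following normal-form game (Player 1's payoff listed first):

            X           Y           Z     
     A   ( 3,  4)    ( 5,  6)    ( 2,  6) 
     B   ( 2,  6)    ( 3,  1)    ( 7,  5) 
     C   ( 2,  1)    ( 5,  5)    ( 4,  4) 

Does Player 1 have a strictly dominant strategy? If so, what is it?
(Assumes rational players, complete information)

No strictly dominant strategy exists for Player 1

Work:
A strategy strictly dominates another if it gives a strictly higher payoff against every opponent action. Compare each pair of P1's strategies column-by-column:
  A vs B: [3 vs 2, 5 vs 3, 2 vs 7] → A does not strictly dominate B (column Z: 2 ≤ 7)
  A vs C: [3 vs 2, 5 vs 5, 2 vs 4] → A does not strictly dominate C (column Y: 5 ≤ 5)
  B vs A: [2 vs 3, 3 vs 5, 7 vs 2] → B does not strictly dominate A (column X: 2 ≤ 3)
  B vs C: [2 vs 2, 3 vs 5, 7 vs 4] → B does not strictly dominate C (column X: 2 ≤ 2)
  C vs A: [2 vs 3, 5 vs 5, 4 vs 2] → C does not strictly dominate A (column X: 2 ≤ 3)
  C vs B: [2 vs 2, 5 vs 3, 4 vs 7] → C does not strictly dominate B (column X: 2 ≤ 2)
No single strategy strictly dominates all others → no strictly dominant strategy.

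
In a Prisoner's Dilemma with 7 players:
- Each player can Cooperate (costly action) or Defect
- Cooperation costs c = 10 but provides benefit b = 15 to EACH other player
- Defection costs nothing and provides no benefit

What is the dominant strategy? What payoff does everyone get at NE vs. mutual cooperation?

Dominant: Defect; NE payoff = 0; Coop payoff = 80

Work:
Defect dominates (saves cost c = 10, benefit to others is external)
NE: All defect → everyone gets 0
If all cooperate: each receives (6)×15 - 10 = 80
Social dilemma: 80 > 0 but NE gives 0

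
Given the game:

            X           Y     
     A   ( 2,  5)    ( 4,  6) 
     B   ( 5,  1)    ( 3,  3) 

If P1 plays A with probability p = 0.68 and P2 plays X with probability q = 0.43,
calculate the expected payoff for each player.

E[P1] = 3.3704, E[P2] = 4.4724

Work:
E[P1] = p·q·π₁(A,X) + p·(1-q)·π₁(A,Y) + (1-p)·q·π₁(B,X) + (1-p)·(1-q)·π₁(B,Y)
= 0.68·0.43·2 + 0.68·0.57·4 + 0.32·0.43·5 + 0.32·0.57·3
= 3.3704

E[P2] = 4.4724 (similar calculation)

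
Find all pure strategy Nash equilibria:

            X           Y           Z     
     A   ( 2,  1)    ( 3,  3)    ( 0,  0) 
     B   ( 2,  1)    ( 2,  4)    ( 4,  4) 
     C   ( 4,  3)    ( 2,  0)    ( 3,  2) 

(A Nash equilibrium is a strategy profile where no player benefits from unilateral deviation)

Nash equilibrium: (A, Y), (B, Z), (C, X)

Work:
Best responses:
  P1 vs X: payoffs [2, 2, 4] → best response C (payoff 4)
  P1 vs Y: payoffs [3, 2, 2] → best response A (payoff 3)
  P1 vs Z: payoffs [0, 4, 3] → best response B (payoff 4)
  P2 vs A: payoffs [1, 3, 0] → best response Y (payoff 3)
  P2 vs B: payoffs [1, 4, 4] → best response Y/Z (payoff 4)
  P2 vs C: payoffs [3, 0, 2] → best response X (payoff 3)
Mutual best responses: (A,Y), (B,Z), (C,X) → Nash equilibria.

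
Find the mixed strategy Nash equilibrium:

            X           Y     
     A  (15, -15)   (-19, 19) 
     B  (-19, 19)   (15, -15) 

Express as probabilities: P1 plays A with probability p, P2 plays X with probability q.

p = 0.5, q = 0.5

Work:
Find probabilities that make opponent indifferent:
P2 chooses q to make P1 indifferent between A and B
P1 chooses p to make P2 indifferent between X and Y
Mixed NE: P1 plays (A: 0.5, B: 0.5), P2 plays (X: 0.5, Y: 0.5)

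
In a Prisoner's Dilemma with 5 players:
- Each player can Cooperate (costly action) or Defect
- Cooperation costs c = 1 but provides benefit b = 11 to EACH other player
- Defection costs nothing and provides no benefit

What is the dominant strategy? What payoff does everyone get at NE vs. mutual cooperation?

Dominant: Defect; NE payoff = 0; Coop payoff = 43

Work:
Defect dominates (saves cost c = 1, benefit to others is external)
NE: All defect → everyone gets 0
If all cooperate: each receives (4)×11 - 1 = 43
Social dilemma: 43 > 0 but NE gives 0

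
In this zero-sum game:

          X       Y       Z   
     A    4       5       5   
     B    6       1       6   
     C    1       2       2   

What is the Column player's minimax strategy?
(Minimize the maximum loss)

Column should play Y, value = 5

Work:
Column player minimizes Row's maximum payoff:
Column X: max payoff to Row = 6
Column Y: max payoff to Row = 5
Column Z: max payoff to Row = 6
Minimum is 5, achieved by column Y.
Minimax strategy: Y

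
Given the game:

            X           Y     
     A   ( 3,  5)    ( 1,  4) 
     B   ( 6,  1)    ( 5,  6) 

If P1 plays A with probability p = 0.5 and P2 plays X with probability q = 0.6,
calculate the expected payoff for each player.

E[P1] = 3.9, E[P2] = 3.8

Work:
E[P1] = p·q·π₁(A,X) + p·(1-q)·π₁(A,Y) + (1-p)·q·π₁(B,X) + (1-p)·(1-q)·π₁(B,Y)
= 0.5·0.6·3 + 0.5·0.4·1 + 0.5·0.6·6 + 0.5·0.4·5
= 3.9

E[P2] = 3.8 (similar calculation)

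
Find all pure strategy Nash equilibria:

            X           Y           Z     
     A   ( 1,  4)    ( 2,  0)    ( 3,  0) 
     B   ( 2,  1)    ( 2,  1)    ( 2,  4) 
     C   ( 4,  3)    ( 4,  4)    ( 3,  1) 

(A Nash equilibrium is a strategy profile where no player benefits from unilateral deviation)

Nash equilibrium: (C, Y)

Work:
Best responses:
  P1 vs X: payoffs [1, 2, 4] → best response C (payoff 4)
  P1 vs Y: payoffs [2, 2, 4] → best response C (payoff 4)
  P1 vs Z: payoffs [3, 2, 3] → best response A/C (payoff 3)
  P2 vs A: payoffs [4, 0, 0] → best response X (payoff 4)
  P2 vs B: payoffs [1, 1, 4] → best response Z (payoff 4)
  P2 vs C: payoffs [3, 4, 1] → best response Y (payoff 4)
Mutual best responses: (C,Y) → Nash equilibria.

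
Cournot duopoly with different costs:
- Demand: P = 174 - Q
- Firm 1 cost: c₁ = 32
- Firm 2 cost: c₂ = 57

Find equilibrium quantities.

q₁* = 55.67, q₂* = 30.67

Work:
Reaction: q₁ = (174 - 32 - q₂)/2
Reaction: q₂ = (174 - 57 - q₁)/2
Solve simultaneously:
q₁* = (174 - 2×32 + 57)/3 = 55.67
q₂* = (174 - 2×57 + 32)/3 = 30.67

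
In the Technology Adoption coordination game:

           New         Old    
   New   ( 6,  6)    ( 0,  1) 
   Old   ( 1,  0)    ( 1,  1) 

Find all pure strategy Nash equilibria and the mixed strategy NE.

Pure NE: (New, New) and (Old, Old); Mixed NE: p = 0.1667, q = 0.1667

Work:
Check pure NE:
(New, New): (6, 6) - no unilateral deviation beneficial
(Old, Old): (1, 1) - no unilateral deviation beneficial
Mixed NE: P1 plays New with p = 0.1667, P2 plays New with q = 0.1667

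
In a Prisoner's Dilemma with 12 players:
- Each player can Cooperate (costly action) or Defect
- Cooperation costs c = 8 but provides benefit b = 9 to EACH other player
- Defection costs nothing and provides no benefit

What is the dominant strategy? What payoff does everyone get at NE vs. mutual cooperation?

Dominant: Defect; NE payoff = 0; Coop payoff = 91

Work:
Defect dominates (saves cost c = 8, benefit to others is external)
NE: All defect → everyone gets 0
If all cooperate: each receives (11)×9 - 8 = 91
Social dilemma: 91 > 0 but NE gives 0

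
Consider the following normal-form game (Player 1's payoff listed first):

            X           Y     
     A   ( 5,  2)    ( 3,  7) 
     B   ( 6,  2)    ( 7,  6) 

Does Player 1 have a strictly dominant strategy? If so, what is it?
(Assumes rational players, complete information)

Yes, Player 1's strictly dominant strategy is B

Work:
A strategy strictly dominates another if it gives a strictly higher payoff against every opponent action. Compare each pair of P1's strategies column-by-column:
  A vs B: [5 vs 6, 3 vs 7] → A does not strictly dominate B (column X: 5 ≤ 6)
  B vs A: [6 vs 5, 7 vs 3] → B strictly dominates A
B strictly dominates every other strategy → strictly dominant.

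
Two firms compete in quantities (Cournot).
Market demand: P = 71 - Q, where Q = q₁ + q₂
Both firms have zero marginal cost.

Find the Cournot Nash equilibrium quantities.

q₁* = q₂* = 23.67; P* = 23.67

Work:
Profit: π_i = P·q_i = (a - q_i - q_j)·q_i
FOC: ∂π_i/∂q_i = a - 2q_i - q_j = 0
Reaction function: q_i = (71 - q_j)/2
Symmetry: q* = 71/3 = 23.67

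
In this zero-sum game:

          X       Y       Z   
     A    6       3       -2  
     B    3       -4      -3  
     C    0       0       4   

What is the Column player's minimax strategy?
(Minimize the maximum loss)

Column should play Y, value = 3

Work:
Column player minimizes Row's maximum payoff:
Column X: max payoff to Row = 6
Column Y: max payoff to Row = 3
Column Z: max payoff to Row = 4
Minimum is 3, achieved by column Y.
Minimax strategy: Y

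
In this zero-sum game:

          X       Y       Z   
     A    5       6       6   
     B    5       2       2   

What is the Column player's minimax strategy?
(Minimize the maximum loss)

Column should play X, value = 5

Work:
Column player minimizes Row's maximum payoff:
Column X: max payoff to Row = 5
Column Y: max payoff to Row = 6
Column Z: max payoff to Row = 6
Minimum is 5, achieved by column X.
Minimax strategy: X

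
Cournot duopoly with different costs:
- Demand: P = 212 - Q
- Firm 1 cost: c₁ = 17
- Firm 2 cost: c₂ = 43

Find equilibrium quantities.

q₁* = 73.67, q₂* = 47.67

Work:
Reaction: q₁ = (212 - 17 - q₂)/2
Reaction: q₂ = (212 - 43 - q₁)/2
Solve simultaneously:
q₁* = (212 - 2×17 + 43)/3 = 73.67
q₂* = (212 - 2×43 + 17)/3 = 47.67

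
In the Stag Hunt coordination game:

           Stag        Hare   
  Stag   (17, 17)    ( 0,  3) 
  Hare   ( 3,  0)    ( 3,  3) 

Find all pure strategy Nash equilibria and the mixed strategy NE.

Pure NE: (Stag, Stag) and (Hare, Hare); Mixed NE: p = 0.1765, q = 0.1765

Work:
Check pure NE:
(Stag, Stag): (17, 17) - no unilateral deviation beneficial
(Hare, Hare): (3, 3) - no unilateral deviation beneficial
Mixed NE: P1 plays Stag with p = 0.1765, P2 plays Stag with q = 0.1765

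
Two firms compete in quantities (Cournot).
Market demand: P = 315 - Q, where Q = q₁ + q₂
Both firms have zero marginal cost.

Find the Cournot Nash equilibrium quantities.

q₁* = q₂* = 105.0; P* = 105.0

Work:
Profit: π_i = P·q_i = (a - q_i - q_j)·q_i
FOC: ∂π_i/∂q_i = a - 2q_i - q_j = 0
Reaction function: q_i = (315 - q_j)/2
Symmetry: q* = 315/3 = 105.0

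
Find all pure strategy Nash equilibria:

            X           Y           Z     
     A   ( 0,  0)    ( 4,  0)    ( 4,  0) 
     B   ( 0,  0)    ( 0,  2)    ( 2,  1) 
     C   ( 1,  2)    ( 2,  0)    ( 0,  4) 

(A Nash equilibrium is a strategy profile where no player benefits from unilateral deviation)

Nash equilibrium: (A, Y), (A, Z)

Work:
Best responses:
  P1 vs X: payoffs [0, 0, 1] → best response C (payoff 1)
  P1 vs Y: payoffs [4, 0, 2] → best response A (payoff 4)
  P1 vs Z: payoffs [4, 2, 0] → best response A (payoff 4)
  P2 vs A: payoffs [0, 0, 0] → best response X/Y/Z (payoff 0)
  P2 vs B: payoffs [0, 2, 1] → best response Y (payoff 2)
  P2 vs C: payoffs [2, 0, 4] → best response Z (payoff 4)
Mutual best responses: (A,Y), (A,Z) → Nash equilibria.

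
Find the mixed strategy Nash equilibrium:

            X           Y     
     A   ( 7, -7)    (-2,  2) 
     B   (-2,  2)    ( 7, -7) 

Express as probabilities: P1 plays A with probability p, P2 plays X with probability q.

p = 0.5, q = 0.5

Work:
Find probabilities that make opponent indifferent:
P2 chooses q to make P1 indifferent between A and B
P1 chooses p to make P2 indifferent between X and Y
Mixed NE: P1 plays (A: 0.5, B: 0.5), P2 plays (X: 0.5, Y: 0.5)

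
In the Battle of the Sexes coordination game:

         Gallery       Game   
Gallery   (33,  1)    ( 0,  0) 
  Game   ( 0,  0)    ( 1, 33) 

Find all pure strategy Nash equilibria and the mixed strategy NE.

Pure NE: (Gallery, Gallery) and (Game, Game); Mixed NE: p = 0.9706, q = 0.0294

Work:
Check pure NE:
(Gallery, Gallery): (33, 1) - no unilateral deviation beneficial
(Game, Game): (1, 33) - no unilateral deviation beneficial
Mixed NE: P1 plays Gallery with p = 0.9706, P2 plays Gallery with q = 0.0294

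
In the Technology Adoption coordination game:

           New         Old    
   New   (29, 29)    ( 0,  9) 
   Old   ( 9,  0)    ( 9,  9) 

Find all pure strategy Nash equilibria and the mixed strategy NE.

Pure NE: (New, New) and (Old, Old); Mixed NE: p = 0.3103, q = 0.3103

Work:
Check pure NE:
(New, New): (29, 29) - no unilateral deviation beneficial
(Old, Old): (9, 9) - no unilateral deviation beneficial
Mixed NE: P1 plays New with p = 0.3103, P2 plays New with q = 0.3103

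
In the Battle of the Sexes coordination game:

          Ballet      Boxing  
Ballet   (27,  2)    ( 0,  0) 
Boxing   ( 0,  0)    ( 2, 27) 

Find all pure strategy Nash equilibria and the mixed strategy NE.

Pure NE: (Ballet, Ballet) and (Boxing, Boxing); Mixed NE: p = 0.931, q = 0.069

Work:
Check pure NE:
(Ballet, Ballet): (27, 2) - no unilateral deviation beneficial
(Boxing, Boxing): (2, 27) - no unilateral deviation beneficial
Mixed NE: P1 plays Ballet with p = 0.931, P2 plays Ballet with q = 0.069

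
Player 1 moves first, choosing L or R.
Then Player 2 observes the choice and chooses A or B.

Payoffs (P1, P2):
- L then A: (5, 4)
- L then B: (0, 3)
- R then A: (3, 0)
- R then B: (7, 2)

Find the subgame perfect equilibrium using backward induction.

P1 plays R, P2 plays A after L and B after R; Payoff (7, 2)

Work:
Backward induction:
After L: P2 chooses A → P1 gets 5
After R: P2 chooses B → P1 gets 7
P1 chooses R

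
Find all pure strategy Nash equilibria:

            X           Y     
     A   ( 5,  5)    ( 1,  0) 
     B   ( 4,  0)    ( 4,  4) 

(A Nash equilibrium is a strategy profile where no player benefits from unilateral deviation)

Nash equilibrium: (A, X), (B, Y)

Work:
Best responses:
  P1 vs X: payoffs [5, 4] → best response A (payoff 5)
  P1 vs Y: payoffs [1, 4] → best response B (payoff 4)
  P2 vs A: payoffs [5, 0] → best response X (payoff 5)
  P2 vs B: payoffs [0, 4] → best response Y (payoff 4)
Mutual best responses: (A,X), (B,Y) → Nash equilibria.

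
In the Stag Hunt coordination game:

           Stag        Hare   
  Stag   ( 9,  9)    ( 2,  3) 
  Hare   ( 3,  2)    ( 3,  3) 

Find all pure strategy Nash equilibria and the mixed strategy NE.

Pure NE: (Stag, Stag) and (Hare, Hare); Mixed NE: p = 0.1429, q = 0.1429

Work:
Check pure NE:
(Stag, Stag): (9, 9) - no unilateral deviation beneficial
(Hare, Hare): (3, 3) - no unilateral deviation beneficial
Mixed NE: P1 plays Stag with p = 0.1429, P2 plays Stag with q = 0.1429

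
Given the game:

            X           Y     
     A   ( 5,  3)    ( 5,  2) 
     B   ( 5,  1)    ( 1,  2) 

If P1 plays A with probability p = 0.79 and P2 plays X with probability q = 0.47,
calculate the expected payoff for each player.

E[P1] = 4.5548, E[P2] = 2.2726

Work:
E[P1] = p·q·π₁(A,X) + p·(1-q)·π₁(A,Y) + (1-p)·q·π₁(B,X) + (1-p)·(1-q)·π₁(B,Y)
= 0.79·0.47·5 + 0.79·0.53·5 + 0.21·0.47·5 + 0.21·0.53·1
= 4.5548

E[P2] = 2.2726 (similar calculation)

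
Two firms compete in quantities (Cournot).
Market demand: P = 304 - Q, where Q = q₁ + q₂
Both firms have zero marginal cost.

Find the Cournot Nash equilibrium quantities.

q₁* = q₂* = 101.33; P* = 101.33

Work:
Profit: π_i = P·q_i = (a - q_i - q_j)·q_i
FOC: ∂π_i/∂q_i = a - 2q_i - q_j = 0
Reaction function: q_i = (304 - q_j)/2
Symmetry: q* = 304/3 = 101.33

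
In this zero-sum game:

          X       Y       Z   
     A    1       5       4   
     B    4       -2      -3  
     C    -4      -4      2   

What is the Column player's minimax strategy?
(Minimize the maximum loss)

Column should play X or Z (all achieve the minimum), value = 4

Work:
Column player minimizes Row's maximum payoff:
Column X: max payoff to Row = 4
Column Y: max payoff to Row = 5
Column Z: max payoff to Row = 4
Minimum is 4, achieved by columns X, Z (tied).
Each of X or Z is a minimax strategy.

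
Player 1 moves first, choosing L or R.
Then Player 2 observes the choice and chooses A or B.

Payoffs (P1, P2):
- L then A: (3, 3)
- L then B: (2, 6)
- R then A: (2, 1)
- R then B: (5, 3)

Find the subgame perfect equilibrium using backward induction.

P1 plays R, P2 plays B after L and B after R; Payoff (5, 3)

Work:
Backward induction:
After L: P2 chooses B → P1 gets 2
After R: P2 chooses B → P1 gets 5
P1 chooses R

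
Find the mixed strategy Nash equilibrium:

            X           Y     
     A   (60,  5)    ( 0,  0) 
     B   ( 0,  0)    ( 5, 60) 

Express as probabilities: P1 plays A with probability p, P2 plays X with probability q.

p = 0.9231, q = 0.0769

Work:
Find probabilities that make opponent indifferent:
P2 chooses q to make P1 indifferent between A and B
P1 chooses p to make P2 indifferent between X and Y
Mixed NE: P1 plays (A: 0.9231, B: 0.0769), P2 plays (X: 0.0769, Y: 0.9231)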